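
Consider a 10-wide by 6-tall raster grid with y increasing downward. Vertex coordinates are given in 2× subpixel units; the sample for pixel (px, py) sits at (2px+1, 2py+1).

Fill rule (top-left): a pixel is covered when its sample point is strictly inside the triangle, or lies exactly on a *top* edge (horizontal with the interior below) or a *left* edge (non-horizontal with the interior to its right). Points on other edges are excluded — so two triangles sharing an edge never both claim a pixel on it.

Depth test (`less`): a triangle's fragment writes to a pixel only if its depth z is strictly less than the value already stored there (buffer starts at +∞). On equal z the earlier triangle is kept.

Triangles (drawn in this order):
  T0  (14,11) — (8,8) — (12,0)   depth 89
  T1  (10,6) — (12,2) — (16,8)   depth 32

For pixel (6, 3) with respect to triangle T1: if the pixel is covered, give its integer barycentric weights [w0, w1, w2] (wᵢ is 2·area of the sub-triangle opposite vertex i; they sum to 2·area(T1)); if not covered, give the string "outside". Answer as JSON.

T0:
  2·area = 60
  edge (14, 11)→(8, 8): d=(-6,-3) top-left  bias=+0
  edge (8, 8)→(12, 0): d=(4,-8) top-left  bias=+0
  edge (12, 0)→(14, 11): d=(2,11) right/bottom  bias=-1
    (5,1)@(11, 3): e=[39,4,17] → X
    (6,1)@(13, 3): e=[45,20,-5] → .
    (5,2)@(11, 5): e=[27,12,21] → X
    (6,2)@(13, 5): e=[33,28,-1] → .
    (4,3)@(9, 7): e=[9,4,47] → X
    (6,3)@(13, 7): e=[21,36,3] → X
    (7,3)@(15, 7): e=[27,52,-19] → .
    (4,4)@(9, 9): e=[-3,12,51] → .
    (5,4)@(11, 9): e=[3,28,29] → X
    (7,4)@(15, 9): e=[15,60,-15] → .
    (5,5)@(11, 11): e=[-9,36,33] → .
    (6,5)@(13, 11): e=[-3,52,11] → .
  covered (7 px):
    . . . . . . . . . .
    . . . . . X . . . .
    . . . . . X . . . .
    . . . . X X X . . .
    . . . . . X X . . .
    . . . . . . . . . .
T1:
  2·area = 28
  edge (10, 6)→(12, 2): d=(2,-4) top-left  bias=+0
  edge (12, 2)→(16, 8): d=(4,6) right/bottom  bias=-1
  edge (16, 8)→(10, 6): d=(-6,-2) top-left  bias=+0
    (0,1)@(1, 3): e=[-42,70,0] → .  [on edge]
    (3,2)@(7, 5): e=[-14,42,0] → .  [on edge]
    (5,2)@(11, 5): e=[2,18,8] → X
    (6,2)@(13, 5): e=[10,6,12] → X
    (7,2)@(15, 5): e=[18,-6,16] → .
    (5,3)@(11, 7): e=[6,26,-4] → .
    (6,3)@(13, 7): e=[14,14,0] → X  [on edge]
    (7,3)@(15, 7): e=[22,2,4] → X
    (8,3)@(17, 7): e=[30,-10,8] → .
    (6,4)@(13, 9): e=[18,22,-12] → .
    (7,4)@(15, 9): e=[26,10,-8] → .
    (9,4)@(19, 9): e=[42,-14,0] → .  [on edge]
  covered (4 px):
    . . . . . . . . . .
    . . . . . . . . . .
    . . . . . X X . . .
    . . . . . . X X . .
    . . . . . . . . . .
    . . . . . . . . . .

Final: [14,0,14]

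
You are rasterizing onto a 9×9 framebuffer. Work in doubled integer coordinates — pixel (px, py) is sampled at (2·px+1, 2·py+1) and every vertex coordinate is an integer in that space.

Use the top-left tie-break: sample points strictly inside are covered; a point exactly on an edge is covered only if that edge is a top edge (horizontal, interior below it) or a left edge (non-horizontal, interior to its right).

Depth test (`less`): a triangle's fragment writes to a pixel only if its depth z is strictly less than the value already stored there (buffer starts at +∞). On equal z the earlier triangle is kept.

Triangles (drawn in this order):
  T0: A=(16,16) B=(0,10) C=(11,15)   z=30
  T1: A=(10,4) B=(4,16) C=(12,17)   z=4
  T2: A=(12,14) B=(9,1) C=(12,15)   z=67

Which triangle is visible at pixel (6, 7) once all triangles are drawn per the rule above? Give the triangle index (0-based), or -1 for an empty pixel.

T0:
  2·area = 14  (B↔C swapped to make it positive)
  edge (16, 16)→(11, 15): d=(-5,-1) top-left  bias=+0
  edge (11, 15)→(0, 10): d=(-11,-5) top-left  bias=+0
  edge (0, 10)→(16, 16): d=(16,6) right/bottom  bias=-1
    (0,6)@(1, 13): e=[0,-28,42] → ·  [on edge]
    (3,6)@(7, 13): e=[6,2,6] → █
    (4,6)@(9, 13): e=[8,12,-6] → ·
    (3,7)@(7, 15): e=[-4,-20,38] → ·
    (5,7)@(11, 15): e=[0,0,14] → █  [on edge]
    (6,7)@(13, 15): e=[2,10,2] → █
    (7,7)@(15, 15): e=[4,20,-10] → ·
    (5,8)@(11, 17): e=[-10,-22,46] → ·
    (6,8)@(13, 17): e=[-8,-12,34] → ·
  covered (3 px):
    · · · · · · · · ·
    · · · · · · · · ·
    · · · · · · · · ·
    · · · · · · · · ·
    · · · · · · · · ·
    · · · · · · · · ·
    · · · █ · · · · ·
    · · · · · █ █ · ·
    · · · · · · · · ·
T1:
  2·area = 102  (B↔C swapped to make it positive)
  edge (10, 4)→(12, 17): d=(2,13) right/bottom  bias=-1
  edge (12, 17)→(4, 16): d=(-8,-1) top-left  bias=+0
  edge (4, 16)→(10, 4): d=(6,-12) top-left  bias=+0
    (4,3)@(9, 7): e=[19,77,6] → █
    (5,3)@(11, 7): e=[-7,79,30] → ·
    (4,4)@(9, 9): e=[23,61,18] → █
    (5,4)@(11, 9): e=[-3,63,42] → ·
    (3,5)@(7, 11): e=[53,43,6] → █
    (5,5)@(11, 11): e=[1,47,54] → █
    (6,5)@(13, 11): e=[-25,49,78] → ·
    (3,6)@(7, 13): e=[57,27,18] → █
    (6,6)@(13, 13): e=[-21,33,90] → ·
    (2,7)@(5, 15): e=[87,9,6] → █
    (6,7)@(13, 15): e=[-17,17,102] → ·
    (2,8)@(5, 17): e=[91,-7,18] → ·
  covered (12 px):
    · · · · · · · · ·
    · · · · · · · · ·
    · · · · · · · · ·
    · · · · █ · · · ·
    · · · · █ · · · ·
    · · · █ █ █ · · ·
    · · · █ █ █ · · ·
    · · █ █ █ █ · · ·
    · · · · · · · · ·
T2:
  2·area = 3  (B↔C swapped to make it positive)
  edge (12, 14)→(12, 15): d=(0,1) right/bottom  bias=-1
  edge (12, 15)→(9, 1): d=(-3,-14) top-left  bias=+0
  edge (9, 1)→(12, 14): d=(3,13) right/bottom  bias=-1
    (4,0)@(9, 1): e=[3,0,0] → ·  [on edge]
  covered (0 px):
    · · · · · · · · ·
    · · · · · · · · ·
    · · · · · · · · ·
    · · · · · · · · ·
    · · · · · · · · ·
    · · · · · · · · ·
    · · · · · · · · ·
    · · · · · · · · ·
    · · · · · · · · ·

Z-buffer (winner per pixel, '.' = empty):
  . . . . . . . . .
  . . . . . . . . .
  . . . . . . . . .
  . . . . 1 . . . .
  . . . . 1 . . . .
  . . . 1 1 1 . . .
  . . . 1 1 1 . . .
  . . 1 1 1 1 0 . .
  . . . . . . . . .

Result: 0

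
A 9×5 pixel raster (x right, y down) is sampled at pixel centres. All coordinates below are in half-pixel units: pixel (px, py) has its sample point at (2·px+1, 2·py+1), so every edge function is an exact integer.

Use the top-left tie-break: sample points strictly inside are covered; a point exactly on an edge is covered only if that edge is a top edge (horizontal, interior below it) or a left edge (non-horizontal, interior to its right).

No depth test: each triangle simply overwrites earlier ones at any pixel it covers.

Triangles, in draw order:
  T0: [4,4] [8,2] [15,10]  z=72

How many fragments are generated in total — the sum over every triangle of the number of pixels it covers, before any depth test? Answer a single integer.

T0:
  2·area = 46
  edge (4, 4)→(8, 2): d=(4,-2) top-left  bias=+0
  edge (8, 2)→(15, 10): d=(7,8) right/bottom  bias=-1
  edge (15, 10)→(4, 4): d=(-11,-6) top-left  bias=+0
    (3,1)@(7, 3): e=[2,15,29] → █
    (4,1)@(9, 3): e=[6,-1,41] → ·
    (3,2)@(7, 5): e=[10,29,7] → █
    (4,2)@(9, 5): e=[14,13,19] → █
    (5,2)@(11, 5): e=[18,-3,31] → ·
    (3,3)@(7, 7): e=[18,43,-15] → ·
    (4,3)@(9, 7): e=[22,27,-3] → ·
    (5,3)@(11, 7): e=[26,11,9] → █
    (6,3)@(13, 7): e=[30,-5,21] → ·
    (5,4)@(11, 9): e=[34,25,-13] → ·
  covered (4 px):
    · · · · · · · · ·
    · · · █ · · · · ·
    · · · █ █ · · · ·
    · · · · · █ · · ·
    · · · · · · · · ·

Result: 4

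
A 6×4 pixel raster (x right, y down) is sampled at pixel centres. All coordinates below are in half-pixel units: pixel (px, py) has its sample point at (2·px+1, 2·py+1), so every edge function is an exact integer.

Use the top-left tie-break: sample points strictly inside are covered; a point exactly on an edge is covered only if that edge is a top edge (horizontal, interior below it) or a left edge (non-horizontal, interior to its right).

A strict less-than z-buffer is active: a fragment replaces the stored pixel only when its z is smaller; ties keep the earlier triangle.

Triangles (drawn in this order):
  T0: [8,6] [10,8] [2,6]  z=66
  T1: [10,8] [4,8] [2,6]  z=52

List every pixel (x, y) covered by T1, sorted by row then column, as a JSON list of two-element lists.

T0:
  2·area = 12
  edge (8, 6)→(10, 8): d=(2,2) right/bottom  bias=-1
  edge (10, 8)→(2, 6): d=(-8,-2) top-left  bias=+0
  edge (2, 6)→(8, 6): d=(6,0) top-left  bias=+0
    (1,0)@(3, 1): e=[0,42,-30] → ·  [on edge]
    (2,1)@(5, 3): e=[0,30,-18] → ·  [on edge]
    (3,2)@(7, 5): e=[0,18,-6] → ·  [on edge]
    (3,3)@(7, 7): e=[4,2,6] → #
    (4,3)@(9, 7): e=[0,6,6] → ·  [on edge]
  covered (1 px):
    · · · · · ·
    · · · · · ·
    · · · · · ·
    · · · # · ·
T1:
  2·area = 12
  edge (10, 8)→(4, 8): d=(-6,0) right/bottom  bias=-1
  edge (4, 8)→(2, 6): d=(-2,-2) top-left  bias=+0
  edge (2, 6)→(10, 8): d=(8,2) right/bottom  bias=-1
    (0,2)@(1, 5): e=[18,0,-6] → ·  [on edge]
    (1,3)@(3, 7): e=[6,0,6] → #  [on edge]
    (2,3)@(5, 7): e=[6,4,2] → #
    (3,3)@(7, 7): e=[6,8,-2] → ·
  covered (2 px):
    · · · · · ·
    · · · · · ·
    · · · · · ·
    · # # · · ·

Answer: [[1,3],[2,3]]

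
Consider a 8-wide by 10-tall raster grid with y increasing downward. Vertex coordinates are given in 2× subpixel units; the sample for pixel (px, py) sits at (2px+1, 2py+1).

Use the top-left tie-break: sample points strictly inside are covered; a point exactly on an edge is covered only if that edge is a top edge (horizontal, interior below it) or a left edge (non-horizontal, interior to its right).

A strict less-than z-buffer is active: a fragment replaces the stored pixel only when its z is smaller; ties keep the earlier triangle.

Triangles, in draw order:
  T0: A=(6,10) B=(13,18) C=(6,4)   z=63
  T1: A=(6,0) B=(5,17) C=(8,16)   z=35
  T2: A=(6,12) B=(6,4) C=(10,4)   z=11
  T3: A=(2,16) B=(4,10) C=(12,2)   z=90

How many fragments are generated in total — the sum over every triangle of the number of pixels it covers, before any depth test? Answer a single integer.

T0:
  2·area = 42  (B↔C swapped to make it positive)
  edge (6, 10)→(6, 4): d=(0,-6) top-left  bias=+0
  edge (6, 4)→(13, 18): d=(7,14) right/bottom  bias=-1
  edge (13, 18)→(6, 10): d=(-7,-8) top-left  bias=+0
    (3,3)@(7, 7): e=[6,7,29] → X
    (4,3)@(9, 7): e=[18,-21,45] → .
    (3,4)@(7, 9): e=[6,21,15] → X
    (4,4)@(9, 9): e=[18,-7,31] → .
    (3,5)@(7, 11): e=[6,35,1] → X
    (4,5)@(9, 11): e=[18,7,17] → X
    (5,5)@(11, 11): e=[30,-21,33] → .
    (3,6)@(7, 13): e=[6,49,-13] → .
    (4,6)@(9, 13): e=[18,21,3] → X
    (5,6)@(11, 13): e=[30,-7,19] → .
    (4,7)@(9, 15): e=[18,35,-11] → .
    (5,7)@(11, 15): e=[30,7,5] → X
  covered (6 px):
    . . . . . . . .
    . . . . . . . .
    . . . . . . . .
    . . . X . . . .
    . . . X . . . .
    . . . X X . . .
    . . . . X . . .
    . . . . . X . .
    . . . . . . . .
    . . . . . . . .
T1:
  2·area = 50  (B↔C swapped to make it positive)
  edge (6, 0)→(8, 16): d=(2,16) right/bottom  bias=-1
  edge (8, 16)→(5, 17): d=(-3,1) right/bottom  bias=-1
  edge (5, 17)→(6, 0): d=(1,-17) top-left  bias=+0
    (3,4)@(7, 9): e=[2,22,26] → X
    (4,4)@(9, 9): e=[-30,20,60] → .
    (3,5)@(7, 11): e=[6,16,28] → X
    (4,5)@(9, 11): e=[-26,14,62] → .
    (3,6)@(7, 13): e=[10,10,30] → X
    (4,6)@(9, 13): e=[-22,8,64] → .
    (3,7)@(7, 15): e=[14,4,32] → X
    (4,7)@(9, 15): e=[-18,2,66] → .
    (5,7)@(11, 15): e=[-50,0,100] → .  [on edge]
    (2,8)@(5, 17): e=[50,0,0] → .  [on edge]
    (3,8)@(7, 17): e=[18,-2,34] → .
  covered (4 px):
    . . . . . . . .
    . . . . . . . .
    . . . . . . . .
    . . . . . . . .
    . . . X . . . .
    . . . X . . . .
    . . . X . . . .
    . . . X . . . .
    . . . . . . . .
    . . . . . . . .
T2:
  2·area = 32
  edge (6, 12)→(6, 4): d=(0,-8) top-left  bias=+0
  edge (6, 4)→(10, 4): d=(4,0) top-left  bias=+0
  edge (10, 4)→(6, 12): d=(-4,8) right/bottom  bias=-1
    (3,2)@(7, 5): e=[8,4,20] → X
    (4,2)@(9, 5): e=[24,4,4] → X
    (5,2)@(11, 5): e=[40,4,-12] → .
    (3,3)@(7, 7): e=[8,12,12] → X
    (4,3)@(9, 7): e=[24,12,-4] → .
    (3,4)@(7, 9): e=[8,20,4] → X
    (4,4)@(9, 9): e=[24,20,-12] → .
    (3,5)@(7, 11): e=[8,28,-4] → .
  covered (4 px):
    . . . . . . . .
    . . . . . . . .
    . . . X X . . .
    . . . X . . . .
    . . . X . . . .
    . . . . . . . .
    . . . . . . . .
    . . . . . . . .
    . . . . . . . .
    . . . . . . . .
T3:
  2·area = 32
  edge (2, 16)→(4, 10): d=(2,-6) top-left  bias=+0
  edge (4, 10)→(12, 2): d=(8,-8) top-left  bias=+0
  edge (12, 2)→(2, 16): d=(-10,14) right/bottom  bias=-1
    (3,0)@(7, 1): e=[0,-48,80] → .  [on edge]
    (6,0)@(13, 1): e=[36,0,-4] → .  [on edge]
    (5,1)@(11, 3): e=[28,0,4] → X  [on edge]
    (6,1)@(13, 3): e=[40,16,-24] → .
    (4,2)@(9, 5): e=[20,0,12] → X  [on edge]
    (5,2)@(11, 5): e=[32,16,-16] → .
    (2,3)@(5, 7): e=[0,-16,48] → .  [on edge]
    (3,3)@(7, 7): e=[12,0,20] → X  [on edge]
    (4,3)@(9, 7): e=[24,16,-8] → .
    (2,4)@(5, 9): e=[4,0,28] → X  [on edge]
    (3,4)@(7, 9): e=[16,16,0] → .  [on edge]
    (1,5)@(3, 11): e=[-4,0,36] → .  [on edge]
    (0,6)@(1, 13): e=[-12,0,44] → .  [on edge]
    (1,6)@(3, 13): e=[0,16,16] → X  [on edge]
    (0,9)@(1, 19): e=[0,48,-16] → .  [on edge]
  covered (6 px):
    . . . . . . . .
    . . . . . X . .
    . . . . X . . .
    . . . X . . . .
    . . X . . . . .
    . . X . . . . .
    . X . . . . . .
    . . . . . . . .
    . . . . . . . .
    . . . . . . . .

Result: 20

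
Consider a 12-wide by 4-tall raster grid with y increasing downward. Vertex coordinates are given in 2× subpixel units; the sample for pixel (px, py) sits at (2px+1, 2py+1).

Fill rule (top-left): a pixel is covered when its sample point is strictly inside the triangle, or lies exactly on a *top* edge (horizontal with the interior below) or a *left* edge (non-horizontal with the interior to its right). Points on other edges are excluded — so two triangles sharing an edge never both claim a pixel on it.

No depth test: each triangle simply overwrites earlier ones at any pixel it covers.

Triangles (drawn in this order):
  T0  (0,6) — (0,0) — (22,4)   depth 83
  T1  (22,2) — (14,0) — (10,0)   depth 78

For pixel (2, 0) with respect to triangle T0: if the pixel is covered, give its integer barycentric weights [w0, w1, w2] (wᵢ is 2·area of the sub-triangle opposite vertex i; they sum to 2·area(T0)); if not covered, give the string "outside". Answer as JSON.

T0:
  2·area = 132
  edge (0, 6)→(0, 0): d=(0,-6) top-left  bias=+0
  edge (0, 0)→(22, 4): d=(22,4) right/bottom  bias=-1
  edge (22, 4)→(0, 6): d=(-22,2) right/bottom  bias=-1
    (0,0)@(1, 1): e=[6,18,108] → █
    (1,0)@(3, 1): e=[18,10,104] → █
    (2,0)@(5, 1): e=[30,2,100] → █
    (3,0)@(7, 1): e=[42,-6,96] → ·
    (0,1)@(1, 3): e=[6,62,64] → █
    (3,1)@(7, 3): e=[42,38,52] → █
    (4,1)@(9, 3): e=[54,30,48] → █
    (5,1)@(11, 3): e=[66,22,44] → █
    (6,1)@(13, 3): e=[78,14,40] → █
    (7,1)@(15, 3): e=[90,6,36] → █
    (8,1)@(17, 3): e=[102,-2,32] → ·
    (0,2)@(1, 5): e=[6,106,20] → █
    (5,2)@(11, 5): e=[66,66,0] → ·  [on edge]
  covered (16 px):
    █ █ █ · · · · · · · · ·
    █ █ █ █ █ █ █ █ · · · ·
    █ █ █ █ █ · · · · · · ·
    · · · · · · · · · · · ·
T1:
  2·area = 8  (B↔C swapped to make it positive)
  edge (22, 2)→(10, 0): d=(-12,-2) top-left  bias=+0
  edge (10, 0)→(14, 0): d=(4,0) top-left  bias=+0
  edge (14, 0)→(22, 2): d=(8,2) right/bottom  bias=-1
    (8,0)@(17, 1): e=[2,4,2] → █
    (9,0)@(19, 1): e=[6,4,-2] → ·
    (8,1)@(17, 3): e=[-22,12,18] → ·
  covered (1 px):
    · · · · · · · · █ · · ·
    · · · · · · · · · · · ·
    · · · · · · · · · · · ·
    · · · · · · · · · · · ·

Answer: [2,100,30]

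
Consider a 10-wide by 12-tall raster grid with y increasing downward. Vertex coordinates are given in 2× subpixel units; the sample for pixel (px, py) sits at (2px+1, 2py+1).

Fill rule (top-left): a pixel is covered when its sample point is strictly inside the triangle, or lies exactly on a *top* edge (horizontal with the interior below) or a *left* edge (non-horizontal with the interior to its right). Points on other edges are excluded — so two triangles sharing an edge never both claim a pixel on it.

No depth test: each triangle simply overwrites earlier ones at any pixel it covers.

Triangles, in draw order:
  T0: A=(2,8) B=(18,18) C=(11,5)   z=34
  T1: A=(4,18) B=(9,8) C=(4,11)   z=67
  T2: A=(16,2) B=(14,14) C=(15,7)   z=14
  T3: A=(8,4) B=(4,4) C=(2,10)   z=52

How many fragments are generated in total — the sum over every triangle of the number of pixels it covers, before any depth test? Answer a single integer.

T0:
  2·area = 138  (B↔C swapped to make it positive)
  edge (2, 8)→(11, 5): d=(9,-3) top-left  bias=+0
  edge (11, 5)→(18, 18): d=(7,13) right/bottom  bias=-1
  edge (18, 18)→(2, 8): d=(-16,-10) top-left  bias=+0
    (8,1)@(17, 3): e=[0,-92,230] → .  [on edge]
    (5,2)@(11, 5): e=[0,0,138] → .  [on edge]
    (2,3)@(5, 7): e=[0,92,46] → X  [on edge]
    (3,3)@(7, 7): e=[6,66,66] → X
    (4,3)@(9, 7): e=[12,40,86] → X
    (5,3)@(11, 7): e=[18,14,106] → X
    (6,3)@(13, 7): e=[24,-12,126] → .
    (2,4)@(5, 9): e=[18,106,14] → X
    (6,4)@(13, 9): e=[42,2,94] → X
    (7,4)@(15, 9): e=[48,-24,114] → .
    (2,5)@(5, 11): e=[36,120,-18] → .
    (3,5)@(7, 11): e=[42,94,2] → X
  covered (18 px):
    . . . . . . . . . .
    . . . . . . . . . .
    . . . . . . . . . .
    . . X X X X . . . .
    . . X X X X X . . .
    . . . X X X X . . .
    . . . . . X X X . .
    . . . . . . . X . .
    . . . . . . . . X .
    . . . . . . . . . .
    . . . . . . . . . .
    . . . . . . . . . .
T1:
  2·area = 35  (B↔C swapped to make it positive)
  edge (4, 18)→(4, 11): d=(0,-7) top-left  bias=+0
  edge (4, 11)→(9, 8): d=(5,-3) top-left  bias=+0
  edge (9, 8)→(4, 18): d=(-5,10) right/bottom  bias=-1
    (2,5)@(5, 11): e=[7,3,25] → X
    (3,5)@(7, 11): e=[21,9,5] → X
    (4,5)@(9, 11): e=[35,15,-15] → .
    (2,6)@(5, 13): e=[7,13,15] → X
    (3,6)@(7, 13): e=[21,19,-5] → .
    (2,7)@(5, 15): e=[7,23,5] → X
    (3,7)@(7, 15): e=[21,29,-15] → .
    (2,8)@(5, 17): e=[7,33,-5] → .
  covered (4 px):
    . . . . . . . . . .
    . . . . . . . . . .
    . . . . . . . . . .
    . . . . . . . . . .
    . . . . . . . . . .
    . . X X . . . . . .
    . . X . . . . . . .
    . . X . . . . . . .
    . . . . . . . . . .
    . . . . . . . . . .
    . . . . . . . . . .
    . . . . . . . . . .
T2:
  2·area = 2
  edge (16, 2)→(14, 14): d=(-2,12) right/bottom  bias=-1
  edge (14, 14)→(15, 7): d=(1,-7) top-left  bias=+0
  edge (15, 7)→(16, 2): d=(1,-5) top-left  bias=+0
    (7,3)@(15, 7): e=[2,0,0] → X  [on edge]
    (8,3)@(17, 7): e=[-22,14,10] → .
    (7,4)@(15, 9): e=[-2,2,2] → .
    (6,8)@(13, 17): e=[6,-4,0] → .  [on edge]
    (6,10)@(13, 21): e=[-2,0,4] → .  [on edge]
  covered (1 px):
    . . . . . . . . . .
    . . . . . . . . . .
    . . . . . . . . . .
    . . . . . . . X . .
    . . . . . . . . . .
    . . . . . . . . . .
    . . . . . . . . . .
    . . . . . . . . . .
    . . . . . . . . . .
    . . . . . . . . . .
    . . . . . . . . . .
    . . . . . . . . . .
T3:
  2·area = 24  (B↔C swapped to make it positive)
  edge (8, 4)→(2, 10): d=(-6,6) right/bottom  bias=-1
  edge (2, 10)→(4, 4): d=(2,-6) top-left  bias=+0
  edge (4, 4)→(8, 4): d=(4,0) top-left  bias=+0
    (2,0)@(5, 1): e=[36,0,-12] → .  [on edge]
    (5,0)@(11, 1): e=[0,36,-12] → .  [on edge]
    (4,1)@(9, 3): e=[0,28,-4] → .  [on edge]
    (2,2)@(5, 5): e=[12,8,4] → X
    (3,2)@(7, 5): e=[0,20,4] → .  [on edge]
    (1,3)@(3, 7): e=[12,0,12] → X  [on edge]
    (2,3)@(5, 7): e=[0,12,12] → .  [on edge]
    (1,4)@(3, 9): e=[0,4,20] → .  [on edge]
    (0,5)@(1, 11): e=[0,-4,28] → .  [on edge]
    (0,6)@(1, 13): e=[-12,0,36] → .  [on edge]
  covered (2 px):
    . . . . . . . . . .
    . . . . . . . . . .
    . . X . . . . . . .
    . X . . . . . . . .
    . . . . . . . . . .
    . . . . . . . . . .
    . . . . . . . . . .
    . . . . . . . . . .
    . . . . . . . . . .
    . . . . . . . . . .
    . . . . . . . . . .
    . . . . . . . . . .

Answer: 25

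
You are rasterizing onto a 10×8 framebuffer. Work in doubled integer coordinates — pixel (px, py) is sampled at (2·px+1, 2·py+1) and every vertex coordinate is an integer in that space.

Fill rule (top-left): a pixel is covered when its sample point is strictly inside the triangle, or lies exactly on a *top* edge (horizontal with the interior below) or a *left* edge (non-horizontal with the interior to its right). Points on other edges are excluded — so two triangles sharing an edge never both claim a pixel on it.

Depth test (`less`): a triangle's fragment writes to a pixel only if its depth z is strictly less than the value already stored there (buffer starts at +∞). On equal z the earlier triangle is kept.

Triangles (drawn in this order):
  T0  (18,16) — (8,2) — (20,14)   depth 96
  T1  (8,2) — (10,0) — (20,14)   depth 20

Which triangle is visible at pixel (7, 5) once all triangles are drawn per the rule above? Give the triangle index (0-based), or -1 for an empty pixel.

T0:
  2·area = 48
  edge (18, 16)→(8, 2): d=(-10,-14) top-left  bias=+0
  edge (8, 2)→(20, 14): d=(12,12) right/bottom  bias=-1
  edge (20, 14)→(18, 16): d=(-2,2) right/bottom  bias=-1
    (3,0)@(7, 1): e=[-4,0,52] → ·  [on edge]
    (4,1)@(9, 3): e=[4,0,44] → ·  [on edge]
    (5,2)@(11, 5): e=[12,0,36] → ·  [on edge]
    (6,3)@(13, 7): e=[20,0,28] → ·  [on edge]
    (6,4)@(13, 9): e=[0,24,24] → █  [on edge]
    (7,4)@(15, 9): e=[28,0,20] → ·  [on edge]
    (6,5)@(13, 11): e=[-20,48,20] → ·
    (7,5)@(15, 11): e=[8,24,16] → █
    (8,5)@(17, 11): e=[36,0,12] → ·  [on edge]
    (7,6)@(15, 13): e=[-12,48,12] → ·
    (8,6)@(17, 13): e=[16,24,8] → █
    (9,6)@(19, 13): e=[44,0,4] → ·  [on edge]
    (9,7)@(19, 15): e=[24,24,0] → ·  [on edge]
  covered (3 px):
    · · · · · · · · · ·
    · · · · · · · · · ·
    · · · · · · · · · ·
    · · · · · · · · · ·
    · · · · · · █ · · ·
    · · · · · · · █ · ·
    · · · · · · · · █ ·
    · · · · · · · · · ·
T1:
  2·area = 48
  edge (8, 2)→(10, 0): d=(2,-2) top-left  bias=+0
  edge (10, 0)→(20, 14): d=(10,14) right/bottom  bias=-1
  edge (20, 14)→(8, 2): d=(-12,-12) top-left  bias=+0
    (3,0)@(7, 1): e=[-4,52,0] → ·  [on edge]
    (4,0)@(9, 1): e=[0,24,24] → █  [on edge]
    (5,0)@(11, 1): e=[4,-4,48] → ·
    (3,1)@(7, 3): e=[0,72,-24] → ·  [on edge]
    (4,1)@(9, 3): e=[4,44,0] → █  [on edge]
    (5,1)@(11, 3): e=[8,16,24] → █
    (6,1)@(13, 3): e=[12,-12,48] → ·
    (2,2)@(5, 5): e=[0,120,-72] → ·  [on edge]
    (4,2)@(9, 5): e=[8,64,-24] → ·
    (5,2)@(11, 5): e=[12,36,0] → █  [on edge]
    (6,2)@(13, 5): e=[16,8,24] → █
    (7,2)@(15, 5): e=[20,-20,48] → ·
    (1,3)@(3, 7): e=[0,168,-120] → ·  [on edge]
    (6,3)@(13, 7): e=[20,28,0] → █  [on edge]
    (7,3)@(15, 7): e=[24,0,24] → ·  [on edge]
    (0,4)@(1, 9): e=[0,216,-168] → ·  [on edge]
    (7,4)@(15, 9): e=[28,20,0] → █  [on edge]
    (8,5)@(17, 11): e=[36,12,0] → █  [on edge]
    (9,6)@(19, 13): e=[44,4,0] → █  [on edge]
  covered (9 px):
    · · · · █ · · · · ·
    · · · · █ █ · · · ·
    · · · · · █ █ · · ·
    · · · · · · █ · · ·
    · · · · · · · █ · ·
    · · · · · · · · █ ·
    · · · · · · · · · █
    · · · · · · · · · ·

Z-buffer (winner per pixel, '.' = empty):
  . . . . 1 . . . . .
  . . . . 1 1 . . . .
  . . . . . 1 1 . . .
  . . . . . . 1 . . .
  . . . . . . 0 1 . .
  . . . . . . . 0 1 .
  . . . . . . . . 0 1
  . . . . . . . . . .

Answer: 0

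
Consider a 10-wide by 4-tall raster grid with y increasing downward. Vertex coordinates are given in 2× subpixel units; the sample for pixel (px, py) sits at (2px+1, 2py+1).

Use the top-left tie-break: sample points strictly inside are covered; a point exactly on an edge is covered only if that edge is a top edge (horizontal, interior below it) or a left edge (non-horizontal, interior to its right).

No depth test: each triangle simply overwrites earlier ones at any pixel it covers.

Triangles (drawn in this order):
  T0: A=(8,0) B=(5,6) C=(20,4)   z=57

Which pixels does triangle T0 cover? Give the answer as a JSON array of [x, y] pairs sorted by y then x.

T0:
  2·area = 84  (B↔C swapped to make it positive)
  edge (8, 0)→(20, 4): d=(12,4) right/bottom  bias=-1
  edge (20, 4)→(5, 6): d=(-15,2) right/bottom  bias=-1
  edge (5, 6)→(8, 0): d=(3,-6) top-left  bias=+0
    (4,0)@(9, 1): e=[8,67,9] → #
    (5,0)@(11, 1): e=[0,63,21] → ·  [on edge]
    (3,1)@(7, 3): e=[40,41,3] → #
    (5,1)@(11, 3): e=[24,33,27] → #
    (6,1)@(13, 3): e=[16,29,39] → #
    (7,1)@(15, 3): e=[8,25,51] → #
    (8,1)@(17, 3): e=[0,21,63] → ·  [on edge]
    (3,2)@(7, 5): e=[64,11,9] → #
    (6,2)@(13, 5): e=[40,-1,45] → ·
    (7,2)@(15, 5): e=[32,-5,57] → ·
    (3,3)@(7, 7): e=[88,-19,15] → ·
    (4,3)@(9, 7): e=[80,-23,27] → ·
  covered (9 px):
    · · · · # · · · · ·
    · · · # # # # # · ·
    · · · # # # · · · ·
    · · · · · · · · · ·

Final: [[4,0],[3,1],[4,1],[5,1],[6,1],[7,1],[3,2],[4,2],[5,2]]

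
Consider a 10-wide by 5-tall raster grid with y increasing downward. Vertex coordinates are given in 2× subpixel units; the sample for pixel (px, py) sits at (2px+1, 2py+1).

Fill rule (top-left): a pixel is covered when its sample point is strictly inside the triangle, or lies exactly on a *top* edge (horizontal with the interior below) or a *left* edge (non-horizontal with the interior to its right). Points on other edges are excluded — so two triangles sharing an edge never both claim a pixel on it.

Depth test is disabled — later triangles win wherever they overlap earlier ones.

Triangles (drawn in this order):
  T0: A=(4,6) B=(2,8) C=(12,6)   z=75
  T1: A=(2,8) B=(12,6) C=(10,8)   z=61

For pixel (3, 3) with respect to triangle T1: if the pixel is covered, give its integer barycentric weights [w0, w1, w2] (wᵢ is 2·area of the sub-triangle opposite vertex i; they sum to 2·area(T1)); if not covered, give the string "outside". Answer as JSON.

T0:
  2·area = 16  (B↔C swapped to make it positive)
  edge (4, 6)→(12, 6): d=(8,0) top-left  bias=+0
  edge (12, 6)→(2, 8): d=(-10,2) right/bottom  bias=-1
  edge (2, 8)→(4, 6): d=(2,-2) top-left  bias=+0
    (4,0)@(9, 1): e=[-40,56,0] → ·  [on edge]
    (3,1)@(7, 3): e=[-24,40,0] → ·  [on edge]
    (2,2)@(5, 5): e=[-8,24,0] → ·  [on edge]
    (8,2)@(17, 5): e=[-8,0,24] → ·  [on edge]
    (1,3)@(3, 7): e=[8,8,0] → █  [on edge]
    (2,3)@(5, 7): e=[8,4,4] → █
    (3,3)@(7, 7): e=[8,0,8] → ·  [on edge]
    (0,4)@(1, 9): e=[24,-8,0] → ·  [on edge]
    (1,4)@(3, 9): e=[24,-12,4] → ·
    (2,4)@(5, 9): e=[24,-16,8] → ·
  covered (2 px):
    · · · · · · · · · ·
    · · · · · · · · · ·
    · · · · · · · · · ·
    · █ █ · · · · · · ·
    · · · · · · · · · ·
T1:
  2·area = 16
  edge (2, 8)→(12, 6): d=(10,-2) top-left  bias=+0
  edge (12, 6)→(10, 8): d=(-2,2) right/bottom  bias=-1
  edge (10, 8)→(2, 8): d=(-8,0) right/bottom  bias=-1
    (8,0)@(17, 1): e=[-40,0,56] → ·  [on edge]
    (7,1)@(15, 3): e=[-24,0,40] → ·  [on edge]
    (6,2)@(13, 5): e=[-8,0,24] → ·  [on edge]
    (8,2)@(17, 5): e=[0,-8,24] → ·  [on edge]
    (3,3)@(7, 7): e=[0,8,8] → █  [on edge]
    (4,3)@(9, 7): e=[4,4,8] → █
    (5,3)@(11, 7): e=[8,0,8] → ·  [on edge]
    (3,4)@(7, 9): e=[20,4,-8] → ·
    (4,4)@(9, 9): e=[24,0,-8] → ·  [on edge]
  covered (2 px):
    · · · · · · · · · ·
    · · · · · · · · · ·
    · · · · · · · · · ·
    · · · █ █ · · · · ·
    · · · · · · · · · ·

Result: [8,8,0]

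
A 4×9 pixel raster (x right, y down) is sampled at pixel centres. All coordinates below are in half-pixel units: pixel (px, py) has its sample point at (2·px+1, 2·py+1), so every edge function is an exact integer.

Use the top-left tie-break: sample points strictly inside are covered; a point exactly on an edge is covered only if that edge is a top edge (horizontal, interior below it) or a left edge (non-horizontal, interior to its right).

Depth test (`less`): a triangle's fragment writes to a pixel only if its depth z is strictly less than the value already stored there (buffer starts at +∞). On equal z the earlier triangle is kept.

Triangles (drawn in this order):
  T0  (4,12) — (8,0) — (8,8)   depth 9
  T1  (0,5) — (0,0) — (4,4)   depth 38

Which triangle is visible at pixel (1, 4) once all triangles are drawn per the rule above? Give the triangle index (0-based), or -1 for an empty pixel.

T0:
  2·area = 32
  edge (4, 12)→(8, 0): d=(4,-12) top-left  bias=+0
  edge (8, 0)→(8, 8): d=(0,8) right/bottom  bias=-1
  edge (8, 8)→(4, 12): d=(-4,4) right/bottom  bias=-1
    (3,1)@(7, 3): e=[0,8,24] → #  [on edge]
    (3,2)@(7, 5): e=[8,8,16] → #
    (3,3)@(7, 7): e=[16,8,8] → #
    (2,4)@(5, 9): e=[0,24,8] → #  [on edge]
    (3,4)@(7, 9): e=[24,8,0] → ·  [on edge]
    (2,5)@(5, 11): e=[8,24,0] → ·  [on edge]
    (1,6)@(3, 13): e=[-8,40,0] → ·  [on edge]
    (0,7)@(1, 15): e=[-24,56,0] → ·  [on edge]
    (1,7)@(3, 15): e=[0,40,-8] → ·  [on edge]
  covered (4 px):
    · · · ·
    · · · #
    · · · #
    · · · #
    · · # ·
    · · · ·
    · · · ·
    · · · ·
    · · · ·
T1:
  2·area = 20
  edge (0, 5)→(0, 0): d=(0,-5) top-left  bias=+0
  edge (0, 0)→(4, 4): d=(4,4) right/bottom  bias=-1
  edge (4, 4)→(0, 5): d=(-4,1) right/bottom  bias=-1
    (0,0)@(1, 1): e=[5,0,15] → ·  [on edge]
    (0,1)@(1, 3): e=[5,8,7] → #
    (1,1)@(3, 3): e=[15,0,5] → ·  [on edge]
    (0,2)@(1, 5): e=[5,16,-1] → ·
    (2,2)@(5, 5): e=[25,0,-5] → ·  [on edge]
    (3,3)@(7, 7): e=[35,0,-15] → ·  [on edge]
  covered (1 px):
    · · · ·
    # · · ·
    · · · ·
    · · · ·
    · · · ·
    · · · ·
    · · · ·
    · · · ·
    · · · ·

Z-buffer (winner per pixel, '.' = empty):
  . . . .
  1 . . 0
  . . . 0
  . . . 0
  . . 0 .
  . . . .
  . . . .
  . . . .
  . . . .

Final: -1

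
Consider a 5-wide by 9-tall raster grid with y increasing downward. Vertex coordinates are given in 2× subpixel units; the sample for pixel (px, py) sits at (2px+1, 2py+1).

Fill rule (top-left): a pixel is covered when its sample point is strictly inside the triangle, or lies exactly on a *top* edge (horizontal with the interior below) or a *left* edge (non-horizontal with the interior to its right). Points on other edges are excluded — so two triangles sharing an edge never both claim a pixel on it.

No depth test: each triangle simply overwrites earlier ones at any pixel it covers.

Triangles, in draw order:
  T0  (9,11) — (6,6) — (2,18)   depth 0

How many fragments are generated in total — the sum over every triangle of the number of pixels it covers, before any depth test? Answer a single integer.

T0:
  2·area = 56  (B↔C swapped to make it positive)
  edge (9, 11)→(2, 18): d=(-7,7) right/bottom  bias=-1
  edge (2, 18)→(6, 6): d=(4,-12) top-left  bias=+0
  edge (6, 6)→(9, 11): d=(3,5) right/bottom  bias=-1
    (1,0)@(3, 1): e=[112,-56,0] → ·  [on edge]
    (3,1)@(7, 3): e=[70,0,-14] → ·  [on edge]
    (2,4)@(5, 9): e=[42,0,14] → █  [on edge]
    (3,4)@(7, 9): e=[28,24,4] → █
    (4,4)@(9, 9): e=[14,48,-6] → ·
    (2,5)@(5, 11): e=[28,8,20] → █
    (4,5)@(9, 11): e=[0,56,0] → ·  [on edge]
    (2,6)@(5, 13): e=[14,16,26] → █
    (3,6)@(7, 13): e=[0,40,16] → ·  [on edge]
    (1,7)@(3, 15): e=[14,0,42] → █  [on edge]
    (2,7)@(5, 15): e=[0,24,32] → ·  [on edge]
    (1,8)@(3, 17): e=[0,8,48] → ·  [on edge]
  covered (6 px):
    · · · · ·
    · · · · ·
    · · · · ·
    · · · · ·
    · · █ █ ·
    · · █ █ ·
    · · █ · ·
    · █ · · ·
    · · · · ·

Result: 6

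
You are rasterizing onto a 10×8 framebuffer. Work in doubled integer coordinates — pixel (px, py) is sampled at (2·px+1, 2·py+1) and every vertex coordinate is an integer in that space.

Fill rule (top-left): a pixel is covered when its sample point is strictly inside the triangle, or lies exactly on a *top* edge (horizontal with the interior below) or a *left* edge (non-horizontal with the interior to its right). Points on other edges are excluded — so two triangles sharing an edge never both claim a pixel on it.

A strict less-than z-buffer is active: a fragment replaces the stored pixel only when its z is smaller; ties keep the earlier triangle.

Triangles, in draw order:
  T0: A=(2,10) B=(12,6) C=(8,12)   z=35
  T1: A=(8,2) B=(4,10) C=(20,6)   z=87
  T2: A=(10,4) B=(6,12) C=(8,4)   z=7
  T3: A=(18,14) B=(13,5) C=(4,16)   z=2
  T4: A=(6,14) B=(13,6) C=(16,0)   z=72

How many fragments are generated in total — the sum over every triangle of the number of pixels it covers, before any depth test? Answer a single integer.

T0:
  2·area = 44
  edge (2, 10)→(12, 6): d=(10,-4) top-left  bias=+0
  edge (12, 6)→(8, 12): d=(-4,6) right/bottom  bias=-1
  edge (8, 12)→(2, 10): d=(-6,-2) top-left  bias=+0
    (5,3)@(11, 7): e=[6,2,36] → █
    (6,3)@(13, 7): e=[14,-10,40] → ·
    (2,4)@(5, 9): e=[2,30,12] → █
    (3,4)@(7, 9): e=[10,18,16] → █
    (4,4)@(9, 9): e=[18,6,20] → █
    (5,4)@(11, 9): e=[26,-6,24] → ·
    (2,5)@(5, 11): e=[22,22,0] → █  [on edge]
    (4,5)@(9, 11): e=[38,-2,8] → ·
    (2,6)@(5, 13): e=[42,14,-12] → ·
    (3,6)@(7, 13): e=[50,2,-8] → ·
    (5,6)@(11, 13): e=[66,-22,0] → ·  [on edge]
    (8,7)@(17, 15): e=[110,-66,0] → ·  [on edge]
  covered (6 px):
    · · · · · · · · · ·
    · · · · · · · · · ·
    · · · · · · · · · ·
    · · · · · █ · · · ·
    · · █ █ █ · · · · ·
    · · █ █ · · · · · ·
    · · · · · · · · · ·
    · · · · · · · · · ·
T1:
  2·area = 112  (B↔C swapped to make it positive)
  edge (8, 2)→(20, 6): d=(12,4) right/bottom  bias=-1
  edge (20, 6)→(4, 10): d=(-16,4) right/bottom  bias=-1
  edge (4, 10)→(8, 2): d=(4,-8) top-left  bias=+0
    (2,0)@(5, 1): e=[0,140,-28] → ·  [on edge]
    (4,1)@(9, 3): e=[8,92,12] → █
    (5,1)@(11, 3): e=[0,84,28] → ·  [on edge]
    (3,2)@(7, 5): e=[40,68,4] → █
    (5,2)@(11, 5): e=[24,52,36] → █
    (6,2)@(13, 5): e=[16,44,52] → █
    (7,2)@(15, 5): e=[8,36,68] → █
    (8,2)@(17, 5): e=[0,28,84] → ·  [on edge]
    (3,3)@(7, 7): e=[64,36,12] → █
    (8,3)@(17, 7): e=[24,-4,92] → ·
    (2,4)@(5, 9): e=[96,12,4] → █
    (4,4)@(9, 9): e=[80,-4,36] → ·
  covered (13 px):
    · · · · · · · · · ·
    · · · · █ · · · · ·
    · · · █ █ █ █ █ · ·
    · · · █ █ █ █ █ · ·
    · · █ █ · · · · · ·
    · · · · · · · · · ·
    · · · · · · · · · ·
    · · · · · · · · · ·
T2:
  2·area = 16
  edge (10, 4)→(6, 12): d=(-4,8) right/bottom  bias=-1
  edge (6, 12)→(8, 4): d=(2,-8) top-left  bias=+0
  edge (8, 4)→(10, 4): d=(2,0) top-left  bias=+0
    (4,2)@(9, 5): e=[4,10,2] → █
    (5,2)@(11, 5): e=[-12,26,2] → ·
    (4,3)@(9, 7): e=[-4,14,6] → ·
    (3,4)@(7, 9): e=[4,2,10] → █
    (4,4)@(9, 9): e=[-12,18,10] → ·
    (3,5)@(7, 11): e=[-4,6,14] → ·
  covered (2 px):
    · · · · · · · · · ·
    · · · · · · · · · ·
    · · · · █ · · · · ·
    · · · · · · · · · ·
    · · · █ · · · · · ·
    · · · · · · · · · ·
    · · · · · · · · · ·
    · · · · · · · · · ·
T3:
  2·area = 136  (B↔C swapped to make it positive)
  edge (18, 14)→(4, 16): d=(-14,2) right/bottom  bias=-1
  edge (4, 16)→(13, 5): d=(9,-11) top-left  bias=+0
  edge (13, 5)→(18, 14): d=(5,9) right/bottom  bias=-1
    (6,2)@(13, 5): e=[136,0,0] → ·  [on edge]
    (6,3)@(13, 7): e=[108,18,10] → █
    (7,3)@(15, 7): e=[104,40,-8] → ·
    (5,4)@(11, 9): e=[84,14,38] → █
    (7,4)@(15, 9): e=[76,58,2] → █
    (8,4)@(17, 9): e=[72,80,-16] → ·
    (4,5)@(9, 11): e=[60,10,66] → █
    (8,5)@(17, 11): e=[44,98,-6] → ·
    (3,6)@(7, 13): e=[36,6,94] → █
    (8,6)@(17, 13): e=[16,116,4] → █
    (9,6)@(19, 13): e=[12,138,-14] → ·
    (2,7)@(5, 15): e=[12,2,122] → █
    (5,7)@(11, 15): e=[0,68,68] → ·  [on edge]
  covered (17 px):
    · · · · · · · · · ·
    · · · · · · · · · ·
    · · · · · · · · · ·
    · · · · · · █ · · ·
    · · · · · █ █ █ · ·
    · · · · █ █ █ █ · ·
    · · · █ █ █ █ █ █ ·
    · · █ █ █ · · · · ·
T4:
  2·area = 18  (B↔C swapped to make it positive)
  edge (6, 14)→(16, 0): d=(10,-14) top-left  bias=+0
  edge (16, 0)→(13, 6): d=(-3,6) right/bottom  bias=-1
  edge (13, 6)→(6, 14): d=(-7,8) right/bottom  bias=-1
    (6,2)@(13, 5): e=[8,3,7] → █
    (7,2)@(15, 5): e=[36,-9,-9] → ·
    (5,3)@(11, 7): e=[0,9,9] → █  [on edge]
    (6,3)@(13, 7): e=[28,-3,-7] → ·
    (5,4)@(11, 9): e=[20,3,-5] → ·
  covered (2 px):
    · · · · · · · · · ·
    · · · · · · · · · ·
    · · · · · · █ · · ·
    · · · · · █ · · · ·
    · · · · · · · · · ·
    · · · · · · · · · ·
    · · · · · · · · · ·
    · · · · · · · · · ·

Final: 40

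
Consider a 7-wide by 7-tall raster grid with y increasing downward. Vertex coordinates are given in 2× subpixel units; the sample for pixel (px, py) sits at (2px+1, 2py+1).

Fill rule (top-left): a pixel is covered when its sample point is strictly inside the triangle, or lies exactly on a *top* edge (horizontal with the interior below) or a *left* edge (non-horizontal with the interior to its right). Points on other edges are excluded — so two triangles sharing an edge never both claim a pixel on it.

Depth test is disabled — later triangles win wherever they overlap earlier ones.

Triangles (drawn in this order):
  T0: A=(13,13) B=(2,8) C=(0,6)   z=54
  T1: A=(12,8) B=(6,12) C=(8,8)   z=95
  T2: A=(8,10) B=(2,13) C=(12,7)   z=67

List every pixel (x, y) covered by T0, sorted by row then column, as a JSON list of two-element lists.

T0:
  2·area = 12
  edge (13, 13)→(2, 8): d=(-11,-5) top-left  bias=+0
  edge (2, 8)→(0, 6): d=(-2,-2) top-left  bias=+0
  edge (0, 6)→(13, 13): d=(13,7) right/bottom  bias=-1
    (0,3)@(1, 7): e=[6,0,6] → X  [on edge]
    (1,3)@(3, 7): e=[16,4,-8] → .
    (0,4)@(1, 9): e=[-16,-4,32] → .
    (1,4)@(3, 9): e=[-6,0,18] → .  [on edge]
    (2,4)@(5, 9): e=[4,4,4] → X
    (3,4)@(7, 9): e=[14,8,-10] → .
    (2,5)@(5, 11): e=[-18,0,30] → .  [on edge]
    (4,5)@(9, 11): e=[2,8,2] → X
    (5,5)@(11, 11): e=[12,12,-12] → .
    (3,6)@(7, 13): e=[-30,0,42] → .  [on edge]
    (4,6)@(9, 13): e=[-20,4,28] → .
    (6,6)@(13, 13): e=[0,12,0] → .  [on edge]
  covered (3 px):
    . . . . . . .
    . . . . . . .
    . . . . . . .
    X . . . . . .
    . . X . . . .
    . . . . X . .
    . . . . . . .
T1:
  2·area = 16
  edge (12, 8)→(6, 12): d=(-6,4) right/bottom  bias=-1
  edge (6, 12)→(8, 8): d=(2,-4) top-left  bias=+0
  edge (8, 8)→(12, 8): d=(4,0) top-left  bias=+0
    (4,4)@(9, 9): e=[6,6,4] → X
    (5,4)@(11, 9): e=[-2,14,4] → .
    (3,5)@(7, 11): e=[2,2,12] → X
    (4,5)@(9, 11): e=[-6,10,12] → .
    (3,6)@(7, 13): e=[-10,6,20] → .
  covered (2 px):
    . . . . . . .
    . . . . . . .
    . . . . . . .
    . . . . . . .
    . . . . X . .
    . . . X . . .
    . . . . . . .
T2:
  2·area = 6
  edge (8, 10)→(2, 13): d=(-6,3) right/bottom  bias=-1
  edge (2, 13)→(12, 7): d=(10,-6) top-left  bias=+0
  edge (12, 7)→(8, 10): d=(-4,3) right/bottom  bias=-1
    (4,4)@(9, 9): e=[3,2,1] → X
    (5,4)@(11, 9): e=[-3,14,-5] → .
    (4,5)@(9, 11): e=[-9,22,-7] → .
  covered (1 px):
    . . . . . . .
    . . . . . . .
    . . . . . . .
    . . . . . . .
    . . . . X . .
    . . . . . . .
    . . . . . . .

Final: [[0,3],[2,4],[4,5]]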